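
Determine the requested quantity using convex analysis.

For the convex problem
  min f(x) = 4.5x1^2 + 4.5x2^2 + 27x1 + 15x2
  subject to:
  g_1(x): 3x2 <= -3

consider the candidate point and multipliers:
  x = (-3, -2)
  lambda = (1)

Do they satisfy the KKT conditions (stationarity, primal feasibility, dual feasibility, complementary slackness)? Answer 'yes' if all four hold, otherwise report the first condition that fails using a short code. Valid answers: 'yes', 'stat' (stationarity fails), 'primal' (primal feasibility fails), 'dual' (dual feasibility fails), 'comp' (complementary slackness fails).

Gradient of f: grad f(x) = Q x + c = (0, -3)
Constraint values g_i(x) = a_i^T x - b_i:
  g_1((-3, -2)) = -3
Stationarity residual: grad f(x) + sum_i lambda_i a_i = (0, 0)
  -> stationarity OK
Primal feasibility (all g_i <= 0): OK
Dual feasibility (all lambda_i >= 0): OK
Complementary slackness (lambda_i * g_i(x) = 0 for all i): FAILS

Verdict: the first failing condition is complementary_slackness -> comp.

comp


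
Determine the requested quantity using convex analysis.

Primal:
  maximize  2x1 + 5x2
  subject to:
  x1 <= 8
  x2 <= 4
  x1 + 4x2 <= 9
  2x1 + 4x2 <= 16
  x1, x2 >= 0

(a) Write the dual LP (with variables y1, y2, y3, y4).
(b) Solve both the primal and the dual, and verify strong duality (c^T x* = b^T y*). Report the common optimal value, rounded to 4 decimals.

The standard primal-dual pair for 'max c^T x s.t. A x <= b, x >= 0' is:
  Dual:  min b^T y  s.t.  A^T y >= c,  y >= 0.

So the dual LP is:
  minimize  8y1 + 4y2 + 9y3 + 16y4
  subject to:
    y1 + y3 + 2y4 >= 2
    y2 + 4y3 + 4y4 >= 5
    y1, y2, y3, y4 >= 0

Solving the primal: x* = (7, 0.5).
  primal value c^T x* = 16.5.
Solving the dual: y* = (0, 0, 0.5, 0.75).
  dual value b^T y* = 16.5.
Strong duality: c^T x* = b^T y*. Confirmed.

16.5


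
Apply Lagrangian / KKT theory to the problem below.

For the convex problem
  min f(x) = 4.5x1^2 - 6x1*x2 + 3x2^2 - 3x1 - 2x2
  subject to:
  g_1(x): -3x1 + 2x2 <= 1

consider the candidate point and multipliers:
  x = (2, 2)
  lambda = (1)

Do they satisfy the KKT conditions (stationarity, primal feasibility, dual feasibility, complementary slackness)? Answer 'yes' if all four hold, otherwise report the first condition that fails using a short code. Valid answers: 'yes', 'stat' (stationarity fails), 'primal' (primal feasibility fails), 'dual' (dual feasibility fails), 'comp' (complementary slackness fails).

Gradient of f: grad f(x) = Q x + c = (3, -2)
Constraint values g_i(x) = a_i^T x - b_i:
  g_1((2, 2)) = -3
Stationarity residual: grad f(x) + sum_i lambda_i a_i = (0, 0)
  -> stationarity OK
Primal feasibility (all g_i <= 0): OK
Dual feasibility (all lambda_i >= 0): OK
Complementary slackness (lambda_i * g_i(x) = 0 for all i): FAILS

Verdict: the first failing condition is complementary_slackness -> comp.

comp


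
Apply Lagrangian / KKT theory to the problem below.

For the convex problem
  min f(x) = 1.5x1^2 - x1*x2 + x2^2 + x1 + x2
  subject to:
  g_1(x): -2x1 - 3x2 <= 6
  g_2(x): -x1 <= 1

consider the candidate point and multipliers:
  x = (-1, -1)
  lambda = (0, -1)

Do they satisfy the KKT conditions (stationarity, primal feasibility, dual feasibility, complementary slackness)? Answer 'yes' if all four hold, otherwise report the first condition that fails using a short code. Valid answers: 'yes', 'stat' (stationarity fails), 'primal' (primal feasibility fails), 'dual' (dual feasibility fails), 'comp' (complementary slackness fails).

Gradient of f: grad f(x) = Q x + c = (-1, 0)
Constraint values g_i(x) = a_i^T x - b_i:
  g_1((-1, -1)) = -1
  g_2((-1, -1)) = 0
Stationarity residual: grad f(x) + sum_i lambda_i a_i = (0, 0)
  -> stationarity OK
Primal feasibility (all g_i <= 0): OK
Dual feasibility (all lambda_i >= 0): FAILS
Complementary slackness (lambda_i * g_i(x) = 0 for all i): OK

Verdict: the first failing condition is dual_feasibility -> dual.

dual


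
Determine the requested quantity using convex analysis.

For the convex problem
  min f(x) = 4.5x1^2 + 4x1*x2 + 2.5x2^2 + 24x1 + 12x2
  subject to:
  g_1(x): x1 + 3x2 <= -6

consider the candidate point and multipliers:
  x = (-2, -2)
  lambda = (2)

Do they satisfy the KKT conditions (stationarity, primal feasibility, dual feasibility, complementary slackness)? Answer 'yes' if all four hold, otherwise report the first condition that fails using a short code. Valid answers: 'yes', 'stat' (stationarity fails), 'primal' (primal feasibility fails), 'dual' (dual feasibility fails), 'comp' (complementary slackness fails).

Gradient of f: grad f(x) = Q x + c = (-2, -6)
Constraint values g_i(x) = a_i^T x - b_i:
  g_1((-2, -2)) = -2
Stationarity residual: grad f(x) + sum_i lambda_i a_i = (0, 0)
  -> stationarity OK
Primal feasibility (all g_i <= 0): OK
Dual feasibility (all lambda_i >= 0): OK
Complementary slackness (lambda_i * g_i(x) = 0 for all i): FAILS

Verdict: the first failing condition is complementary_slackness -> comp.

comp


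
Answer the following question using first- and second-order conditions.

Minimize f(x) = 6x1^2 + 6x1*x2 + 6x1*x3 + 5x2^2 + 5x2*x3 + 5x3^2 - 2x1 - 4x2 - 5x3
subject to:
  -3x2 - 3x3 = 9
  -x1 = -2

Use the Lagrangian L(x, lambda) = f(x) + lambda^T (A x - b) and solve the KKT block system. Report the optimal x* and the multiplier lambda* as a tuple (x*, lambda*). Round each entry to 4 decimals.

Form the Lagrangian:
  L(x, lambda) = (1/2) x^T Q x + c^T x + lambda^T (A x - b)
Stationarity (grad_x L = 0): Q x + c + A^T lambda = 0.
Primal feasibility: A x = b.

This gives the KKT block system:
  [ Q   A^T ] [ x     ]   [-c ]
  [ A    0  ] [ lambda ] = [ b ]

Solving the linear system:
  x*      = (2, -1.6, -1.4)
  lambda* = (-5, 4)
  f(x*)   = 31.2

x* = (2, -1.6, -1.4), lambda* = (-5, 4)


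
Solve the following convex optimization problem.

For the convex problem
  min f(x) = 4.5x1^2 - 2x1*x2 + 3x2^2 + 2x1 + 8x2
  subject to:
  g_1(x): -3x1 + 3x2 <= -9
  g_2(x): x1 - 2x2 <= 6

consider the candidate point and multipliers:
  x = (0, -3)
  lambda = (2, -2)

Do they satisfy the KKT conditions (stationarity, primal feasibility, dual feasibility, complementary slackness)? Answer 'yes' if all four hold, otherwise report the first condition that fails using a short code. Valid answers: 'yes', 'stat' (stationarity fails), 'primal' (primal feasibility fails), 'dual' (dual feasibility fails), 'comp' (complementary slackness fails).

Gradient of f: grad f(x) = Q x + c = (8, -10)
Constraint values g_i(x) = a_i^T x - b_i:
  g_1((0, -3)) = 0
  g_2((0, -3)) = 0
Stationarity residual: grad f(x) + sum_i lambda_i a_i = (0, 0)
  -> stationarity OK
Primal feasibility (all g_i <= 0): OK
Dual feasibility (all lambda_i >= 0): FAILS
Complementary slackness (lambda_i * g_i(x) = 0 for all i): OK

Verdict: the first failing condition is dual_feasibility -> dual.

dual


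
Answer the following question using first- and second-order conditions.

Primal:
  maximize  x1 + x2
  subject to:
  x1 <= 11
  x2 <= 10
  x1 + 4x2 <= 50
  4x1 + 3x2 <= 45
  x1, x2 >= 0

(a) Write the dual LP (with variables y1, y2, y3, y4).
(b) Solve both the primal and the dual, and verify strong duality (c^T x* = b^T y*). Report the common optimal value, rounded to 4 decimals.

The standard primal-dual pair for 'max c^T x s.t. A x <= b, x >= 0' is:
  Dual:  min b^T y  s.t.  A^T y >= c,  y >= 0.

So the dual LP is:
  minimize  11y1 + 10y2 + 50y3 + 45y4
  subject to:
    y1 + y3 + 4y4 >= 1
    y2 + 4y3 + 3y4 >= 1
    y1, y2, y3, y4 >= 0

Solving the primal: x* = (3.75, 10).
  primal value c^T x* = 13.75.
Solving the dual: y* = (0, 0.25, 0, 0.25).
  dual value b^T y* = 13.75.
Strong duality: c^T x* = b^T y*. Confirmed.

13.75


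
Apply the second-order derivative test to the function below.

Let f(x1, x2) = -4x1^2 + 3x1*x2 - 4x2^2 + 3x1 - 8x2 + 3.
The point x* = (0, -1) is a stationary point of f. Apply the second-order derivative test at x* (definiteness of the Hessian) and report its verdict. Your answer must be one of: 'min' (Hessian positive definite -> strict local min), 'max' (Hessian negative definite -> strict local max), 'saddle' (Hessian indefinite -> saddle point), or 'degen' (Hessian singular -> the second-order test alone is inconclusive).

Compute the Hessian H = grad^2 f:
  H = [[-8, 3], [3, -8]]
Verify stationarity: grad f(x*) = H x* + g = (0, 0).
Eigenvalues of H: -11, -5.
Both eigenvalues < 0, so H is negative definite -> x* is a strict local max.

max


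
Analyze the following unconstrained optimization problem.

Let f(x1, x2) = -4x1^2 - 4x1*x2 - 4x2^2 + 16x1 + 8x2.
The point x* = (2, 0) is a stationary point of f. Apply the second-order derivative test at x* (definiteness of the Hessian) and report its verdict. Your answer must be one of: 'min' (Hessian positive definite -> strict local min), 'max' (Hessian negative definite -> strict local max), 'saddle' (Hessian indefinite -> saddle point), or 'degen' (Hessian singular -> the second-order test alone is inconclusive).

Compute the Hessian H = grad^2 f:
  H = [[-8, -4], [-4, -8]]
Verify stationarity: grad f(x*) = H x* + g = (0, 0).
Eigenvalues of H: -12, -4.
Both eigenvalues < 0, so H is negative definite -> x* is a strict local max.

max


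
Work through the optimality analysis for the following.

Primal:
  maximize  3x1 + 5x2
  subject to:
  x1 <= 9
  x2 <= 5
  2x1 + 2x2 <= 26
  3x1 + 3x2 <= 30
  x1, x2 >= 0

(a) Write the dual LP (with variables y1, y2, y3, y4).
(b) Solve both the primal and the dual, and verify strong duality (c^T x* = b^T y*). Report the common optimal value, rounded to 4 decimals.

The standard primal-dual pair for 'max c^T x s.t. A x <= b, x >= 0' is:
  Dual:  min b^T y  s.t.  A^T y >= c,  y >= 0.

So the dual LP is:
  minimize  9y1 + 5y2 + 26y3 + 30y4
  subject to:
    y1 + 2y3 + 3y4 >= 3
    y2 + 2y3 + 3y4 >= 5
    y1, y2, y3, y4 >= 0

Solving the primal: x* = (5, 5).
  primal value c^T x* = 40.
Solving the dual: y* = (0, 2, 0, 1).
  dual value b^T y* = 40.
Strong duality: c^T x* = b^T y*. Confirmed.

40


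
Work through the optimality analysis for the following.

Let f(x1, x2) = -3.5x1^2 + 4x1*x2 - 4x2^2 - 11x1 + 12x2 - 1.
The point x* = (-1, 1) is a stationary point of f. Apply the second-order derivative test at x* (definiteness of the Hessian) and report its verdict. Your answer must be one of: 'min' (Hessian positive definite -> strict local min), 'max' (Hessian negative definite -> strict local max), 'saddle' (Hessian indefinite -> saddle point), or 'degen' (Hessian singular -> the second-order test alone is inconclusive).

Compute the Hessian H = grad^2 f:
  H = [[-7, 4], [4, -8]]
Verify stationarity: grad f(x*) = H x* + g = (0, 0).
Eigenvalues of H: -11.5311, -3.4689.
Both eigenvalues < 0, so H is negative definite -> x* is a strict local max.

max


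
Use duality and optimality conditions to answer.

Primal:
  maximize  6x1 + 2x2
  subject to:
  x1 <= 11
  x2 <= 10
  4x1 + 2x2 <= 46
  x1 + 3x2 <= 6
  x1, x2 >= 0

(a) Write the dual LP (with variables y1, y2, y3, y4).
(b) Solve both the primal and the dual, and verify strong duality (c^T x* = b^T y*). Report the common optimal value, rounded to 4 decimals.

The standard primal-dual pair for 'max c^T x s.t. A x <= b, x >= 0' is:
  Dual:  min b^T y  s.t.  A^T y >= c,  y >= 0.

So the dual LP is:
  minimize  11y1 + 10y2 + 46y3 + 6y4
  subject to:
    y1 + 4y3 + y4 >= 6
    y2 + 2y3 + 3y4 >= 2
    y1, y2, y3, y4 >= 0

Solving the primal: x* = (6, 0).
  primal value c^T x* = 36.
Solving the dual: y* = (0, 0, 0, 6).
  dual value b^T y* = 36.
Strong duality: c^T x* = b^T y*. Confirmed.

36


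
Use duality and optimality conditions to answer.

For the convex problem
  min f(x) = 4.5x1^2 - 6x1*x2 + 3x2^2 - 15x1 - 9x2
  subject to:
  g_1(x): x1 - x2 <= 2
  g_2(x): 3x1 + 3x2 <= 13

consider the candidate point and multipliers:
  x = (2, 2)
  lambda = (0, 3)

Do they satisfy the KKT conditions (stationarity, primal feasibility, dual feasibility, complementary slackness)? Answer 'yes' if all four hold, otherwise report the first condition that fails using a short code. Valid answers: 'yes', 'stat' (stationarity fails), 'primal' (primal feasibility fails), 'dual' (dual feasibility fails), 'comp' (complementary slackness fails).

Gradient of f: grad f(x) = Q x + c = (-9, -9)
Constraint values g_i(x) = a_i^T x - b_i:
  g_1((2, 2)) = -2
  g_2((2, 2)) = -1
Stationarity residual: grad f(x) + sum_i lambda_i a_i = (0, 0)
  -> stationarity OK
Primal feasibility (all g_i <= 0): OK
Dual feasibility (all lambda_i >= 0): OK
Complementary slackness (lambda_i * g_i(x) = 0 for all i): FAILS

Verdict: the first failing condition is complementary_slackness -> comp.

comp


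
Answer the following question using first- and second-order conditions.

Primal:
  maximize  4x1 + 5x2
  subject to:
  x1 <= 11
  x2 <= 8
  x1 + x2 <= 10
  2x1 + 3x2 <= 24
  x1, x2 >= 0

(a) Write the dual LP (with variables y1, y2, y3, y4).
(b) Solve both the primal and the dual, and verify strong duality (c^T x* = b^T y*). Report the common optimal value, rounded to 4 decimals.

The standard primal-dual pair for 'max c^T x s.t. A x <= b, x >= 0' is:
  Dual:  min b^T y  s.t.  A^T y >= c,  y >= 0.

So the dual LP is:
  minimize  11y1 + 8y2 + 10y3 + 24y4
  subject to:
    y1 + y3 + 2y4 >= 4
    y2 + y3 + 3y4 >= 5
    y1, y2, y3, y4 >= 0

Solving the primal: x* = (6, 4).
  primal value c^T x* = 44.
Solving the dual: y* = (0, 0, 2, 1).
  dual value b^T y* = 44.
Strong duality: c^T x* = b^T y*. Confirmed.

44


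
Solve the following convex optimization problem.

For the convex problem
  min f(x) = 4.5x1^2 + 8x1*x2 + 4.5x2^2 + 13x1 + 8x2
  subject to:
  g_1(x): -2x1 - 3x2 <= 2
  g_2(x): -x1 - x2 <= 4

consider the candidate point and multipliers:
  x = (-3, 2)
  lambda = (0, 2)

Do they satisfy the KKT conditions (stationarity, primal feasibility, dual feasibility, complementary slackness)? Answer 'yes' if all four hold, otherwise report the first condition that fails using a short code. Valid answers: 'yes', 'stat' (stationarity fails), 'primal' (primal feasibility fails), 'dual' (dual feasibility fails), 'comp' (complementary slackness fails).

Gradient of f: grad f(x) = Q x + c = (2, 2)
Constraint values g_i(x) = a_i^T x - b_i:
  g_1((-3, 2)) = -2
  g_2((-3, 2)) = -3
Stationarity residual: grad f(x) + sum_i lambda_i a_i = (0, 0)
  -> stationarity OK
Primal feasibility (all g_i <= 0): OK
Dual feasibility (all lambda_i >= 0): OK
Complementary slackness (lambda_i * g_i(x) = 0 for all i): FAILS

Verdict: the first failing condition is complementary_slackness -> comp.

comp


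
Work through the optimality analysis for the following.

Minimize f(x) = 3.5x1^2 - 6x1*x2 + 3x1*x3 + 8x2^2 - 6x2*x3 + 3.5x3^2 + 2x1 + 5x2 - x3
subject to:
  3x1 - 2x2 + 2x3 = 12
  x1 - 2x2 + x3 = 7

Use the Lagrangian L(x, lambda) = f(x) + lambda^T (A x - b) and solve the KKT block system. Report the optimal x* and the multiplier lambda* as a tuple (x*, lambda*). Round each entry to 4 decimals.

Form the Lagrangian:
  L(x, lambda) = (1/2) x^T Q x + c^T x + lambda^T (A x - b)
Stationarity (grad_x L = 0): Q x + c + A^T lambda = 0.
Primal feasibility: A x = b.

This gives the KKT block system:
  [ Q   A^T ] [ x     ]   [-c ]
  [ A    0  ] [ lambda ] = [ b ]

Solving the linear system:
  x*      = (1.7381, -1.869, 1.5238)
  lambda* = (-3.8571, -18.381)
  f(x*)   = 83.7798

x* = (1.7381, -1.869, 1.5238), lambda* = (-3.8571, -18.381)


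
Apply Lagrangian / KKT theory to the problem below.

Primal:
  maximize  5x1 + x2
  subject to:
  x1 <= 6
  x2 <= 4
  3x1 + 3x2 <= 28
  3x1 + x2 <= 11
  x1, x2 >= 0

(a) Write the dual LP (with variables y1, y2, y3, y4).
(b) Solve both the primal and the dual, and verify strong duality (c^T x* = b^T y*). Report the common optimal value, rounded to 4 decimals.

The standard primal-dual pair for 'max c^T x s.t. A x <= b, x >= 0' is:
  Dual:  min b^T y  s.t.  A^T y >= c,  y >= 0.

So the dual LP is:
  minimize  6y1 + 4y2 + 28y3 + 11y4
  subject to:
    y1 + 3y3 + 3y4 >= 5
    y2 + 3y3 + y4 >= 1
    y1, y2, y3, y4 >= 0

Solving the primal: x* = (3.6667, 0).
  primal value c^T x* = 18.3333.
Solving the dual: y* = (0, 0, 0, 1.6667).
  dual value b^T y* = 18.3333.
Strong duality: c^T x* = b^T y*. Confirmed.

18.3333


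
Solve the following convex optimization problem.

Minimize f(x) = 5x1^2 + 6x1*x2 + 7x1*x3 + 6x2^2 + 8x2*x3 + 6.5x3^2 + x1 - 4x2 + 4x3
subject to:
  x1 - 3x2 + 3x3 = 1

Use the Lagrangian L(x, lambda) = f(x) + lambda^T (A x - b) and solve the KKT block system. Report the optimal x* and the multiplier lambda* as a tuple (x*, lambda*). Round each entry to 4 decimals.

Form the Lagrangian:
  L(x, lambda) = (1/2) x^T Q x + c^T x + lambda^T (A x - b)
Stationarity (grad_x L = 0): Q x + c + A^T lambda = 0.
Primal feasibility: A x = b.

This gives the KKT block system:
  [ Q   A^T ] [ x     ]   [-c ]
  [ A    0  ] [ lambda ] = [ b ]

Solving the linear system:
  x*      = (0.0795, -0.1824, 0.1245)
  lambda* = (-1.5719)
  f(x*)   = 1.4394

x* = (0.0795, -0.1824, 0.1245), lambda* = (-1.5719)


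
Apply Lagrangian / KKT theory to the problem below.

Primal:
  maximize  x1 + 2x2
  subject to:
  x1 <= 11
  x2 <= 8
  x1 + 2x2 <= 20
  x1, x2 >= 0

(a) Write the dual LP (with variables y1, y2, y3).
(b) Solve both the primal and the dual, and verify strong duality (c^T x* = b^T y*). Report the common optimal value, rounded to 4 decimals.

The standard primal-dual pair for 'max c^T x s.t. A x <= b, x >= 0' is:
  Dual:  min b^T y  s.t.  A^T y >= c,  y >= 0.

So the dual LP is:
  minimize  11y1 + 8y2 + 20y3
  subject to:
    y1 + y3 >= 1
    y2 + 2y3 >= 2
    y1, y2, y3 >= 0

Solving the primal: x* = (4, 8).
  primal value c^T x* = 20.
Solving the dual: y* = (0, 0, 1).
  dual value b^T y* = 20.
Strong duality: c^T x* = b^T y*. Confirmed.

20


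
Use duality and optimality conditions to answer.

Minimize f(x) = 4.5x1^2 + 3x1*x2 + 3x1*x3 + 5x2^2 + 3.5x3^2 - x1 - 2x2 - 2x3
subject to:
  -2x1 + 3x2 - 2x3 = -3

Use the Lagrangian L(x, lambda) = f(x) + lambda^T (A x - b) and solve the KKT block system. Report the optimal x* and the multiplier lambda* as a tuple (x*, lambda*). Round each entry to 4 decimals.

Form the Lagrangian:
  L(x, lambda) = (1/2) x^T Q x + c^T x + lambda^T (A x - b)
Stationarity (grad_x L = 0): Q x + c + A^T lambda = 0.
Primal feasibility: A x = b.

This gives the KKT block system:
  [ Q   A^T ] [ x     ]   [-c ]
  [ A    0  ] [ lambda ] = [ b ]

Solving the linear system:
  x*      = (0.3883, -0.3722, 0.5533)
  lambda* = (1.5191)
  f(x*)   = 1.9034

x* = (0.3883, -0.3722, 0.5533), lambda* = (1.5191)


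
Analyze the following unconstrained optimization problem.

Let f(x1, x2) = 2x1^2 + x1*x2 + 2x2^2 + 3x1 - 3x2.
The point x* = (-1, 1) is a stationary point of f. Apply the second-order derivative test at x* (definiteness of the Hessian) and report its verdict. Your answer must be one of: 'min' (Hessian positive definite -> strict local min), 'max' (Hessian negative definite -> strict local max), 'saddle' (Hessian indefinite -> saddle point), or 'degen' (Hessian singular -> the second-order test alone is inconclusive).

Compute the Hessian H = grad^2 f:
  H = [[4, 1], [1, 4]]
Verify stationarity: grad f(x*) = H x* + g = (0, 0).
Eigenvalues of H: 3, 5.
Both eigenvalues > 0, so H is positive definite -> x* is a strict local min.

min


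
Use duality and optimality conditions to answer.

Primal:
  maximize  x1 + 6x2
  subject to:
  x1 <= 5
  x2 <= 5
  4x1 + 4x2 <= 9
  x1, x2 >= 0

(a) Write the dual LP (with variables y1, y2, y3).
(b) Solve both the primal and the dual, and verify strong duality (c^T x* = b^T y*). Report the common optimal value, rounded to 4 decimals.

The standard primal-dual pair for 'max c^T x s.t. A x <= b, x >= 0' is:
  Dual:  min b^T y  s.t.  A^T y >= c,  y >= 0.

So the dual LP is:
  minimize  5y1 + 5y2 + 9y3
  subject to:
    y1 + 4y3 >= 1
    y2 + 4y3 >= 6
    y1, y2, y3 >= 0

Solving the primal: x* = (0, 2.25).
  primal value c^T x* = 13.5.
Solving the dual: y* = (0, 0, 1.5).
  dual value b^T y* = 13.5.
Strong duality: c^T x* = b^T y*. Confirmed.

13.5


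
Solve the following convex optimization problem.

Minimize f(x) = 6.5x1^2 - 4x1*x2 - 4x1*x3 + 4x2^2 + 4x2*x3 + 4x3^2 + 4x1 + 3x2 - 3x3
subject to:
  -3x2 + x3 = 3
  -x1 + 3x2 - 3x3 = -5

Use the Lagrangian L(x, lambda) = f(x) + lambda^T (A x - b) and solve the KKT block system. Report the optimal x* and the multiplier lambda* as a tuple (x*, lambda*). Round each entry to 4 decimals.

Form the Lagrangian:
  L(x, lambda) = (1/2) x^T Q x + c^T x + lambda^T (A x - b)
Stationarity (grad_x L = 0): Q x + c + A^T lambda = 0.
Primal feasibility: A x = b.

This gives the KKT block system:
  [ Q   A^T ] [ x     ]   [-c ]
  [ A    0  ] [ lambda ] = [ b ]

Solving the linear system:
  x*      = (-0.0576, -0.6571, 1.0288)
  lambda* = (2.4607, 1.7644)
  f(x*)   = -1.9241

x* = (-0.0576, -0.6571, 1.0288), lambda* = (2.4607, 1.7644)


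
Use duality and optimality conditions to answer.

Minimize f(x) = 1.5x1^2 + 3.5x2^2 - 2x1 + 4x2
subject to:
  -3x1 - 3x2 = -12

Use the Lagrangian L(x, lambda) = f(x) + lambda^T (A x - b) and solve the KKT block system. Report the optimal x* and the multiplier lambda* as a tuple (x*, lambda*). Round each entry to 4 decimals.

Form the Lagrangian:
  L(x, lambda) = (1/2) x^T Q x + c^T x + lambda^T (A x - b)
Stationarity (grad_x L = 0): Q x + c + A^T lambda = 0.
Primal feasibility: A x = b.

This gives the KKT block system:
  [ Q   A^T ] [ x     ]   [-c ]
  [ A    0  ] [ lambda ] = [ b ]

Solving the linear system:
  x*      = (3.4, 0.6)
  lambda* = (2.7333)
  f(x*)   = 14.2

x* = (3.4, 0.6), lambda* = (2.7333)


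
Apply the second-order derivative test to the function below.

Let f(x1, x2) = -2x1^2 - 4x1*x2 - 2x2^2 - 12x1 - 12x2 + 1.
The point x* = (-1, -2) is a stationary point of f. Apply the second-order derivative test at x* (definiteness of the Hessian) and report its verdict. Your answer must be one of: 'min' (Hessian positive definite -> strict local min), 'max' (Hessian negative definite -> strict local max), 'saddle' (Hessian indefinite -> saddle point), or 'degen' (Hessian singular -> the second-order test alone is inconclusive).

Compute the Hessian H = grad^2 f:
  H = [[-4, -4], [-4, -4]]
Verify stationarity: grad f(x*) = H x* + g = (0, 0).
Eigenvalues of H: -8, 0.
H has a zero eigenvalue (singular; negative semidefinite but not definite), so H is neither positive definite, negative definite, nor indefinite. The second-order test alone is inconclusive -> degen.
(Indeed, f is constant along the null direction of H through x*, so x* is not a strict local extremum.)

degen


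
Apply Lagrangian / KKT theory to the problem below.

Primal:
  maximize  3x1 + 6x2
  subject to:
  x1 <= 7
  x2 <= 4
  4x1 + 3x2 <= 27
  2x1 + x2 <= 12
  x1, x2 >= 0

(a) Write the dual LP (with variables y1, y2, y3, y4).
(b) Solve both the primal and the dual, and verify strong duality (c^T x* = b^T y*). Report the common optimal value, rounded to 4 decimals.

The standard primal-dual pair for 'max c^T x s.t. A x <= b, x >= 0' is:
  Dual:  min b^T y  s.t.  A^T y >= c,  y >= 0.

So the dual LP is:
  minimize  7y1 + 4y2 + 27y3 + 12y4
  subject to:
    y1 + 4y3 + 2y4 >= 3
    y2 + 3y3 + y4 >= 6
    y1, y2, y3, y4 >= 0

Solving the primal: x* = (3.75, 4).
  primal value c^T x* = 35.25.
Solving the dual: y* = (0, 3.75, 0.75, 0).
  dual value b^T y* = 35.25.
Strong duality: c^T x* = b^T y*. Confirmed.

35.25


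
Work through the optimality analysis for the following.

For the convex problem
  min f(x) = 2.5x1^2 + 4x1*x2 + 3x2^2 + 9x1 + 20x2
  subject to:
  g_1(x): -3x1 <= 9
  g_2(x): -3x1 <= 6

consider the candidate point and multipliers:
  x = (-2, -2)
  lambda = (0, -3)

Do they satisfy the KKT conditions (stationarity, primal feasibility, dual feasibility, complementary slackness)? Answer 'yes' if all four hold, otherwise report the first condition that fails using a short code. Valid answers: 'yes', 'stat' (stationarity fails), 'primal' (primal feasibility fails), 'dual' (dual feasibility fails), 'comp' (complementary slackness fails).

Gradient of f: grad f(x) = Q x + c = (-9, 0)
Constraint values g_i(x) = a_i^T x - b_i:
  g_1((-2, -2)) = -3
  g_2((-2, -2)) = 0
Stationarity residual: grad f(x) + sum_i lambda_i a_i = (0, 0)
  -> stationarity OK
Primal feasibility (all g_i <= 0): OK
Dual feasibility (all lambda_i >= 0): FAILS
Complementary slackness (lambda_i * g_i(x) = 0 for all i): OK

Verdict: the first failing condition is dual_feasibility -> dual.

dual


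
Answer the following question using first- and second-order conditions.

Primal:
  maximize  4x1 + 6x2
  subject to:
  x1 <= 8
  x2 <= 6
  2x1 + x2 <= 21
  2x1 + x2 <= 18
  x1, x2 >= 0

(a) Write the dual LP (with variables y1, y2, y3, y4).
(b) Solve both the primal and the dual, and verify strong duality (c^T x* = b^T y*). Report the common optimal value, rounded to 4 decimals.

The standard primal-dual pair for 'max c^T x s.t. A x <= b, x >= 0' is:
  Dual:  min b^T y  s.t.  A^T y >= c,  y >= 0.

So the dual LP is:
  minimize  8y1 + 6y2 + 21y3 + 18y4
  subject to:
    y1 + 2y3 + 2y4 >= 4
    y2 + y3 + y4 >= 6
    y1, y2, y3, y4 >= 0

Solving the primal: x* = (6, 6).
  primal value c^T x* = 60.
Solving the dual: y* = (0, 4, 0, 2).
  dual value b^T y* = 60.
Strong duality: c^T x* = b^T y*. Confirmed.

60


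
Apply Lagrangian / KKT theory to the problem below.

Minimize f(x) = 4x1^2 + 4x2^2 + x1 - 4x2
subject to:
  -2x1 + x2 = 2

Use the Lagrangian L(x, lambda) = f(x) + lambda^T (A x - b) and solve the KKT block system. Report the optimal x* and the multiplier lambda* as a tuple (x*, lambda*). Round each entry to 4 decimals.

Form the Lagrangian:
  L(x, lambda) = (1/2) x^T Q x + c^T x + lambda^T (A x - b)
Stationarity (grad_x L = 0): Q x + c + A^T lambda = 0.
Primal feasibility: A x = b.

This gives the KKT block system:
  [ Q   A^T ] [ x     ]   [-c ]
  [ A    0  ] [ lambda ] = [ b ]

Solving the linear system:
  x*      = (-0.625, 0.75)
  lambda* = (-2)
  f(x*)   = 0.1875

x* = (-0.625, 0.75), lambda* = (-2)


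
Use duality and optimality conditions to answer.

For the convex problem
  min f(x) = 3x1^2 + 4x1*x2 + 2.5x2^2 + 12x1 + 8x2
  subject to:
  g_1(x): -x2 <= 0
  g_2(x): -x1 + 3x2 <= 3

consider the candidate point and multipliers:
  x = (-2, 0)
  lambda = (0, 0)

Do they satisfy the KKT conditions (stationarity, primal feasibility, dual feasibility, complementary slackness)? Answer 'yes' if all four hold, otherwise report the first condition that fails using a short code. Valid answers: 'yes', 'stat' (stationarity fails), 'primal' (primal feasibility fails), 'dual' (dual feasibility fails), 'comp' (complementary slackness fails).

Gradient of f: grad f(x) = Q x + c = (0, 0)
Constraint values g_i(x) = a_i^T x - b_i:
  g_1((-2, 0)) = 0
  g_2((-2, 0)) = -1
Stationarity residual: grad f(x) + sum_i lambda_i a_i = (0, 0)
  -> stationarity OK
Primal feasibility (all g_i <= 0): OK
Dual feasibility (all lambda_i >= 0): OK
Complementary slackness (lambda_i * g_i(x) = 0 for all i): OK

Verdict: yes, KKT holds.

yes


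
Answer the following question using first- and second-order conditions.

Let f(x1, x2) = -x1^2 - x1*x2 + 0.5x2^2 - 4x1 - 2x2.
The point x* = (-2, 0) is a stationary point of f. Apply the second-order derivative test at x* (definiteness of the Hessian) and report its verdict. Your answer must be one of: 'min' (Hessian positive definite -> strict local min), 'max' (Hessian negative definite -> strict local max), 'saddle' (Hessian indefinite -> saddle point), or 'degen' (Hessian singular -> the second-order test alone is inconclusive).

Compute the Hessian H = grad^2 f:
  H = [[-2, -1], [-1, 1]]
Verify stationarity: grad f(x*) = H x* + g = (0, 0).
Eigenvalues of H: -2.3028, 1.3028.
Eigenvalues have mixed signs, so H is indefinite -> x* is a saddle point.

saddle


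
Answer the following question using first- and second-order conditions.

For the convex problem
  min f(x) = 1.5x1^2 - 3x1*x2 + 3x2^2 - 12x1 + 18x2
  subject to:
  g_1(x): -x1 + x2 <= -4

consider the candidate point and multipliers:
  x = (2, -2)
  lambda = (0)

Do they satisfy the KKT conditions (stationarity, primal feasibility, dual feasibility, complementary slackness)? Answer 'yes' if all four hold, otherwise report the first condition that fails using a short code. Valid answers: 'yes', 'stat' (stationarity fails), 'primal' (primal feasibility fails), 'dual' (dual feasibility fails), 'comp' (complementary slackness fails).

Gradient of f: grad f(x) = Q x + c = (0, 0)
Constraint values g_i(x) = a_i^T x - b_i:
  g_1((2, -2)) = 0
Stationarity residual: grad f(x) + sum_i lambda_i a_i = (0, 0)
  -> stationarity OK
Primal feasibility (all g_i <= 0): OK
Dual feasibility (all lambda_i >= 0): OK
Complementary slackness (lambda_i * g_i(x) = 0 for all i): OK

Verdict: yes, KKT holds.

yes


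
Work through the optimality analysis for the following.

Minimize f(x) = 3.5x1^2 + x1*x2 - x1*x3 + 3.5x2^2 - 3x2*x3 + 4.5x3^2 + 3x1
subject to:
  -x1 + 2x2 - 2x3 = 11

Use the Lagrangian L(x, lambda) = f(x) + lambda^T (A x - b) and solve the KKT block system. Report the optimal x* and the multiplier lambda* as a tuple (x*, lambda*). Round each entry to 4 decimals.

Form the Lagrangian:
  L(x, lambda) = (1/2) x^T Q x + c^T x + lambda^T (A x - b)
Stationarity (grad_x L = 0): Q x + c + A^T lambda = 0.
Primal feasibility: A x = b.

This gives the KKT block system:
  [ Q   A^T ] [ x     ]   [-c ]
  [ A    0  ] [ lambda ] = [ b ]

Solving the linear system:
  x*      = (-2.4973, 2.5508, -1.7005)
  lambda* = (-10.2299)
  f(x*)   = 52.5187

x* = (-2.4973, 2.5508, -1.7005), lambda* = (-10.2299)


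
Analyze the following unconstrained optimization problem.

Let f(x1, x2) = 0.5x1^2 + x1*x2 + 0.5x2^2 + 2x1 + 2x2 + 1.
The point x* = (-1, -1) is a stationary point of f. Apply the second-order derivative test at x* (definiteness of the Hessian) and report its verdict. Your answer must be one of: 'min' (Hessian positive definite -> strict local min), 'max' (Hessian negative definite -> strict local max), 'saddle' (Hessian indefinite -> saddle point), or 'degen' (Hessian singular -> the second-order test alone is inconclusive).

Compute the Hessian H = grad^2 f:
  H = [[1, 1], [1, 1]]
Verify stationarity: grad f(x*) = H x* + g = (0, 0).
Eigenvalues of H: 0, 2.
H has a zero eigenvalue (singular; positive semidefinite but not definite), so H is neither positive definite, negative definite, nor indefinite. The second-order test alone is inconclusive -> degen.
(Indeed, f is constant along the null direction of H through x*, so x* is not a strict local extremum.)

degen


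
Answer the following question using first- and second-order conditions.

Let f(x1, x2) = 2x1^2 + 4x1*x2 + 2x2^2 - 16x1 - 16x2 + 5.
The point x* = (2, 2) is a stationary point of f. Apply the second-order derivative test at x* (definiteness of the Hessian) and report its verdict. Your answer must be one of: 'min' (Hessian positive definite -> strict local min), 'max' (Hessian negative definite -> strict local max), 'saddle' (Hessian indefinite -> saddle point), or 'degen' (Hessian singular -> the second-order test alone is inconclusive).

Compute the Hessian H = grad^2 f:
  H = [[4, 4], [4, 4]]
Verify stationarity: grad f(x*) = H x* + g = (0, 0).
Eigenvalues of H: 0, 8.
H has a zero eigenvalue (singular; positive semidefinite but not definite), so H is neither positive definite, negative definite, nor indefinite. The second-order test alone is inconclusive -> degen.
(Indeed, f is constant along the null direction of H through x*, so x* is not a strict local extremum.)

degen


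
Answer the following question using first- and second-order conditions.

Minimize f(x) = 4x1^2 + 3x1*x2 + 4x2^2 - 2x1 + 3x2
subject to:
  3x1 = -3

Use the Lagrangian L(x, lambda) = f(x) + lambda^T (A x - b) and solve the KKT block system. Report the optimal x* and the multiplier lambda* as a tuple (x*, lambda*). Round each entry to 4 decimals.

Form the Lagrangian:
  L(x, lambda) = (1/2) x^T Q x + c^T x + lambda^T (A x - b)
Stationarity (grad_x L = 0): Q x + c + A^T lambda = 0.
Primal feasibility: A x = b.

This gives the KKT block system:
  [ Q   A^T ] [ x     ]   [-c ]
  [ A    0  ] [ lambda ] = [ b ]

Solving the linear system:
  x*      = (-1, 0)
  lambda* = (3.3333)
  f(x*)   = 6

x* = (-1, 0), lambda* = (3.3333)


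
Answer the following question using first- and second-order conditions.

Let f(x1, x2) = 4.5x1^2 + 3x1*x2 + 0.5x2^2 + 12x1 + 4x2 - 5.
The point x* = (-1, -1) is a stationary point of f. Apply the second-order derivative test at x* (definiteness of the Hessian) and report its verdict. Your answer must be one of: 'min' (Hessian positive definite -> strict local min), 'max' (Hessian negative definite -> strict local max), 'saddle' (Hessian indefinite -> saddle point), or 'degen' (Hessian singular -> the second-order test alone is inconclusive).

Compute the Hessian H = grad^2 f:
  H = [[9, 3], [3, 1]]
Verify stationarity: grad f(x*) = H x* + g = (0, 0).
Eigenvalues of H: 0, 10.
H has a zero eigenvalue (singular; positive semidefinite but not definite), so H is neither positive definite, negative definite, nor indefinite. The second-order test alone is inconclusive -> degen.
(Indeed, f is constant along the null direction of H through x*, so x* is not a strict local extremum.)

degen


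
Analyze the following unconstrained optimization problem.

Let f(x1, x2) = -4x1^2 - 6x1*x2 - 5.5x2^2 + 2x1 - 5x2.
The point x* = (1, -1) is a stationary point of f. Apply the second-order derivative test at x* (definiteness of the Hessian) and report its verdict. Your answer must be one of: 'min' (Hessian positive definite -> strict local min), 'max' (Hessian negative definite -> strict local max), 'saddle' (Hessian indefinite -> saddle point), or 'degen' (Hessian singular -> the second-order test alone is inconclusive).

Compute the Hessian H = grad^2 f:
  H = [[-8, -6], [-6, -11]]
Verify stationarity: grad f(x*) = H x* + g = (0, 0).
Eigenvalues of H: -15.6847, -3.3153.
Both eigenvalues < 0, so H is negative definite -> x* is a strict local max.

max


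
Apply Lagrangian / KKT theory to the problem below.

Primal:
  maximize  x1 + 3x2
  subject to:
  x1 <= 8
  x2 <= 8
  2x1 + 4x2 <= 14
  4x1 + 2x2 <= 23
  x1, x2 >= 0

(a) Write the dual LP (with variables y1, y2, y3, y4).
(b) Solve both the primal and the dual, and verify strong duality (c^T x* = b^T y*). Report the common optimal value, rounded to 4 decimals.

The standard primal-dual pair for 'max c^T x s.t. A x <= b, x >= 0' is:
  Dual:  min b^T y  s.t.  A^T y >= c,  y >= 0.

So the dual LP is:
  minimize  8y1 + 8y2 + 14y3 + 23y4
  subject to:
    y1 + 2y3 + 4y4 >= 1
    y2 + 4y3 + 2y4 >= 3
    y1, y2, y3, y4 >= 0

Solving the primal: x* = (0, 3.5).
  primal value c^T x* = 10.5.
Solving the dual: y* = (0, 0, 0.75, 0).
  dual value b^T y* = 10.5.
Strong duality: c^T x* = b^T y*. Confirmed.

10.5


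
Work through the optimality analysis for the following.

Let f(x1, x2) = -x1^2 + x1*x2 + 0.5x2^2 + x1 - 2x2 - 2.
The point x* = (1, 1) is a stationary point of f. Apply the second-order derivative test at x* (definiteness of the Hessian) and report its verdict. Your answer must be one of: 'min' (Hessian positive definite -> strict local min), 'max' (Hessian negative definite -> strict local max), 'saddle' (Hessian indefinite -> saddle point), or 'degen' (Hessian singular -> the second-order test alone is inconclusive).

Compute the Hessian H = grad^2 f:
  H = [[-2, 1], [1, 1]]
Verify stationarity: grad f(x*) = H x* + g = (0, 0).
Eigenvalues of H: -2.3028, 1.3028.
Eigenvalues have mixed signs, so H is indefinite -> x* is a saddle point.

saddle


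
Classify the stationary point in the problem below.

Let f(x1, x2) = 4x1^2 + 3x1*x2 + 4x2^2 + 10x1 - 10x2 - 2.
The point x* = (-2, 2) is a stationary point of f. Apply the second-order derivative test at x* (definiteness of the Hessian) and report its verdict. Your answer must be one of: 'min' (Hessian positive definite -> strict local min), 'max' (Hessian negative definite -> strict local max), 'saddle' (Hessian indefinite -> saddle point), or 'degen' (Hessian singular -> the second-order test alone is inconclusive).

Compute the Hessian H = grad^2 f:
  H = [[8, 3], [3, 8]]
Verify stationarity: grad f(x*) = H x* + g = (0, 0).
Eigenvalues of H: 5, 11.
Both eigenvalues > 0, so H is positive definite -> x* is a strict local min.

min


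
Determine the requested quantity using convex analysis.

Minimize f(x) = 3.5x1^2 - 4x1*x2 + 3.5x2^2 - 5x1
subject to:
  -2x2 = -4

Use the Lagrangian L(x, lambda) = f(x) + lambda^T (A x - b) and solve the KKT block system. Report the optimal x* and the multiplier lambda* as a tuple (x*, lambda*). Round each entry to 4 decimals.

Form the Lagrangian:
  L(x, lambda) = (1/2) x^T Q x + c^T x + lambda^T (A x - b)
Stationarity (grad_x L = 0): Q x + c + A^T lambda = 0.
Primal feasibility: A x = b.

This gives the KKT block system:
  [ Q   A^T ] [ x     ]   [-c ]
  [ A    0  ] [ lambda ] = [ b ]

Solving the linear system:
  x*      = (1.8571, 2)
  lambda* = (3.2857)
  f(x*)   = 1.9286

x* = (1.8571, 2), lambda* = (3.2857)


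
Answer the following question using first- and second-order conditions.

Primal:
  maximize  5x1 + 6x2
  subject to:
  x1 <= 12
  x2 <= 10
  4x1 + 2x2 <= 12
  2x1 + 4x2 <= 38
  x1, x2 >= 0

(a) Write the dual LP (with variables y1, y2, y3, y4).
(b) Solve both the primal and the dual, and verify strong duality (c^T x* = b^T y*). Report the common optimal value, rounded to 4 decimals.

The standard primal-dual pair for 'max c^T x s.t. A x <= b, x >= 0' is:
  Dual:  min b^T y  s.t.  A^T y >= c,  y >= 0.

So the dual LP is:
  minimize  12y1 + 10y2 + 12y3 + 38y4
  subject to:
    y1 + 4y3 + 2y4 >= 5
    y2 + 2y3 + 4y4 >= 6
    y1, y2, y3, y4 >= 0

Solving the primal: x* = (0, 6).
  primal value c^T x* = 36.
Solving the dual: y* = (0, 0, 3, 0).
  dual value b^T y* = 36.
Strong duality: c^T x* = b^T y*. Confirmed.

36


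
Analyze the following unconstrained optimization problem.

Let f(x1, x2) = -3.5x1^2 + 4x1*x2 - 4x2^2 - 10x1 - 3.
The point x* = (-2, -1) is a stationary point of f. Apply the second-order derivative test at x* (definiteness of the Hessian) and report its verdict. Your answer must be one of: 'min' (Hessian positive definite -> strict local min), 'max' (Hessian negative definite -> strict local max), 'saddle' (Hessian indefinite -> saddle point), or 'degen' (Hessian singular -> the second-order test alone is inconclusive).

Compute the Hessian H = grad^2 f:
  H = [[-7, 4], [4, -8]]
Verify stationarity: grad f(x*) = H x* + g = (0, 0).
Eigenvalues of H: -11.5311, -3.4689.
Both eigenvalues < 0, so H is negative definite -> x* is a strict local max.

max


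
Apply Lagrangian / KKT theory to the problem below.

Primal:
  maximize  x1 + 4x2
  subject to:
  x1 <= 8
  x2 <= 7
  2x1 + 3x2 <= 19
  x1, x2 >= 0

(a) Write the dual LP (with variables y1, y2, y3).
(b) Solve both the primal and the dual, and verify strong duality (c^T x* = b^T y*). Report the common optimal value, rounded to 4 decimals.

The standard primal-dual pair for 'max c^T x s.t. A x <= b, x >= 0' is:
  Dual:  min b^T y  s.t.  A^T y >= c,  y >= 0.

So the dual LP is:
  minimize  8y1 + 7y2 + 19y3
  subject to:
    y1 + 2y3 >= 1
    y2 + 3y3 >= 4
    y1, y2, y3 >= 0

Solving the primal: x* = (0, 6.3333).
  primal value c^T x* = 25.3333.
Solving the dual: y* = (0, 0, 1.3333).
  dual value b^T y* = 25.3333.
Strong duality: c^T x* = b^T y*. Confirmed.

25.3333


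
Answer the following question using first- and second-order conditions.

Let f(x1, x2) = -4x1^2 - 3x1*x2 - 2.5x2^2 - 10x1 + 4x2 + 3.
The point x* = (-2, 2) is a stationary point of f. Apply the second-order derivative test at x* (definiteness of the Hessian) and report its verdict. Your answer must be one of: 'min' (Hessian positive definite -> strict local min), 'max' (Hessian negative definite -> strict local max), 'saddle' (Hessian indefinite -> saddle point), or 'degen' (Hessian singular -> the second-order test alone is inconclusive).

Compute the Hessian H = grad^2 f:
  H = [[-8, -3], [-3, -5]]
Verify stationarity: grad f(x*) = H x* + g = (0, 0).
Eigenvalues of H: -9.8541, -3.1459.
Both eigenvalues < 0, so H is negative definite -> x* is a strict local max.

max
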